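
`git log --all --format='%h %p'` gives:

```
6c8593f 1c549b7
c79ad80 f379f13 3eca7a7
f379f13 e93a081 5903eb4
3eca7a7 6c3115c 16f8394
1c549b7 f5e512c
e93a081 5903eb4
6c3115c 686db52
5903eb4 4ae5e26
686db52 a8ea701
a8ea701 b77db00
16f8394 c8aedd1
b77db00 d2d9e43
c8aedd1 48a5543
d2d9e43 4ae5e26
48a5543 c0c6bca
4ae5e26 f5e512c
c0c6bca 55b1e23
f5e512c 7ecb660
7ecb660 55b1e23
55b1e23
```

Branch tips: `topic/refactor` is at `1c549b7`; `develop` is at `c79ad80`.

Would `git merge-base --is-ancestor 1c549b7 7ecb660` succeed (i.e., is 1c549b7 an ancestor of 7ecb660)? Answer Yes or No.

Ancestors of 7ecb660: {55b1e23, 7ecb660}.
1c549b7 is not in that set, so it is not an ancestor of 7ecb660.

No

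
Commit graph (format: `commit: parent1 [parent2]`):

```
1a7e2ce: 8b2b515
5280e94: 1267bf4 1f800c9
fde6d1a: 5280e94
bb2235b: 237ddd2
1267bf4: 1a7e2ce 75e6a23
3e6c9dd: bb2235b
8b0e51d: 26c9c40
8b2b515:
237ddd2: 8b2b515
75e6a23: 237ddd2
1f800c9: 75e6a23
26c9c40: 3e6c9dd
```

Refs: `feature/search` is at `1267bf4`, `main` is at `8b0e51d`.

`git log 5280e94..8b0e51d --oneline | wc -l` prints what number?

4

Reachable from 8b0e51d: {237ddd2, 26c9c40, 3e6c9dd, 8b0e51d, 8b2b515, bb2235b}.
Reachable from 5280e94: {1267bf4, 1a7e2ce, 1f800c9, 237ddd2, 5280e94, 75e6a23, 8b2b515}.
In 8b0e51d's history but not 5280e94's: {26c9c40, 3e6c9dd, 8b0e51d, bb2235b} — 4 commits.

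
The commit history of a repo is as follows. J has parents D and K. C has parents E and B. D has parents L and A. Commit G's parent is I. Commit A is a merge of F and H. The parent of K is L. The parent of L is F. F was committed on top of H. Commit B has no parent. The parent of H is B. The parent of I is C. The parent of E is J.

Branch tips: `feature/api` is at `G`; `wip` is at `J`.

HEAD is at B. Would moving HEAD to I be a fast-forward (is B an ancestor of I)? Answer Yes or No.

Yes

A fast-forward from B to I is possible iff B is an ancestor of I.
Ancestors of I: {A, B, C, D, E, F, H, I, J, K, L}.
B is among them, so fast-forward is possible.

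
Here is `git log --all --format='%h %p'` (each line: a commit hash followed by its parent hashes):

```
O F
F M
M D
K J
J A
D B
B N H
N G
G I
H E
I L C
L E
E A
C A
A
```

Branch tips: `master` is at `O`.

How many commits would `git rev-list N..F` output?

Reachable from F: {A, B, C, D, E, F, G, H, I, L, M, N}.
Reachable from N: {A, C, E, G, I, L, N}.
In F's history but not N's: {B, D, F, H, M} — 5 commits.

5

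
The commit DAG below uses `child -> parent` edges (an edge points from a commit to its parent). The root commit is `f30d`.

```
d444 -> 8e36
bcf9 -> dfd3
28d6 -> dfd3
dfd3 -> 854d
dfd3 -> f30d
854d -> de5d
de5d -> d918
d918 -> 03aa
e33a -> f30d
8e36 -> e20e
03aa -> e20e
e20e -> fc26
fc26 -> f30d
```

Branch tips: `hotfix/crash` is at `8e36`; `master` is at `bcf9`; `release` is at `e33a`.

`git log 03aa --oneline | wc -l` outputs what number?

Walking parent pointers from 03aa: reachable set = {03aa, e20e, f30d, fc26}.
That is 4 commits.

4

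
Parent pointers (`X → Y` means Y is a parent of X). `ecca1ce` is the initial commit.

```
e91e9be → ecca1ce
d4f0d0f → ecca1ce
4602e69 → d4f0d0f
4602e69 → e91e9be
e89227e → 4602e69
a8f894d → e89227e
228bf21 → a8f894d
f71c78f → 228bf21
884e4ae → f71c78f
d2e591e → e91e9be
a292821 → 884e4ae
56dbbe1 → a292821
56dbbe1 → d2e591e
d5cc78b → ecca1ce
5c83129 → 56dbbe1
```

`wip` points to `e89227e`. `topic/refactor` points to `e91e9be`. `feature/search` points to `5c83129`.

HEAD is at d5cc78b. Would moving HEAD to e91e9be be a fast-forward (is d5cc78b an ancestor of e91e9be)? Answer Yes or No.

No

A fast-forward from d5cc78b to e91e9be is possible iff d5cc78b is an ancestor of e91e9be.
Ancestors of e91e9be: {e91e9be, ecca1ce}.
d5cc78b is not among them, so fast-forward is not possible.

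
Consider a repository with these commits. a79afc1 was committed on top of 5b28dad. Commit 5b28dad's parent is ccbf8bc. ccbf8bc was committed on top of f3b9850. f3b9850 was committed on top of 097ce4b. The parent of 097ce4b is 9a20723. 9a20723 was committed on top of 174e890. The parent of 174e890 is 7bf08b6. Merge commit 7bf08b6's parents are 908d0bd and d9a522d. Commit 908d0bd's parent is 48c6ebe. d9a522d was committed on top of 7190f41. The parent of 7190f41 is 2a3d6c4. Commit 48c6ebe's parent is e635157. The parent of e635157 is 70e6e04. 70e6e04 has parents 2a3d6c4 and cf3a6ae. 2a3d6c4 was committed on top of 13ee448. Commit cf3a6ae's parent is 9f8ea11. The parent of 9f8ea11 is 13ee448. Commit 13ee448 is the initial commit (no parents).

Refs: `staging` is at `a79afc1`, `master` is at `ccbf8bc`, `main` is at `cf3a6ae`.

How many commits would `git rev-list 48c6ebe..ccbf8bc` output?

Reachable from ccbf8bc: {097ce4b, 13ee448, 174e890, 2a3d6c4, 48c6ebe, 70e6e04, 7190f41, 7bf08b6, 908d0bd, 9a20723, 9f8ea11, ccbf8bc, cf3a6ae, d9a522d, e635157, f3b9850}.
Reachable from 48c6ebe: {13ee448, 2a3d6c4, 48c6ebe, 70e6e04, 9f8ea11, cf3a6ae, e635157}.
In ccbf8bc's history but not 48c6ebe's: {097ce4b, 174e890, 7190f41, 7bf08b6, 908d0bd, 9a20723, ccbf8bc, d9a522d, f3b9850} — 9 commits.

9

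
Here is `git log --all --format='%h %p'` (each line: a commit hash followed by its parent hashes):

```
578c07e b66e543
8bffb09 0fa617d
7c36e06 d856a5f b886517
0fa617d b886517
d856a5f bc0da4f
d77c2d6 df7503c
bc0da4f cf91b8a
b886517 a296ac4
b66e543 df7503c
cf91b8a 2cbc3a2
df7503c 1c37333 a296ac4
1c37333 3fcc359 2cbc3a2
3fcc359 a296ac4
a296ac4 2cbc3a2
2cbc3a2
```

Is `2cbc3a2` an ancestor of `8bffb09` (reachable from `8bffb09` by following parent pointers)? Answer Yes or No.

Yes

Ancestors of 8bffb09 (commits reachable by following parents): {0fa617d, 2cbc3a2, 8bffb09, a296ac4, b886517}.
2cbc3a2 is in that set, so it is an ancestor of 8bffb09.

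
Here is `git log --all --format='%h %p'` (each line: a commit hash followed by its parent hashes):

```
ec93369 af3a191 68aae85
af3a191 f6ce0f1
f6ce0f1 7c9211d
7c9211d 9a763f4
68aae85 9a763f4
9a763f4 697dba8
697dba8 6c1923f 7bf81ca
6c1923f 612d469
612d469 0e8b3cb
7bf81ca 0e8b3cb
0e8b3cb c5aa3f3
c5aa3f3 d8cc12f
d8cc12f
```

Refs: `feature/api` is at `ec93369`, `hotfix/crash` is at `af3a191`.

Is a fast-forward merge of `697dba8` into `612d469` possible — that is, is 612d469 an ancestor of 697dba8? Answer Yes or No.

A fast-forward from 612d469 to 697dba8 is possible iff 612d469 is an ancestor of 697dba8.
Ancestors of 697dba8: {0e8b3cb, 612d469, 697dba8, 6c1923f, 7bf81ca, c5aa3f3, d8cc12f}.
612d469 is among them, so fast-forward is possible.

Yes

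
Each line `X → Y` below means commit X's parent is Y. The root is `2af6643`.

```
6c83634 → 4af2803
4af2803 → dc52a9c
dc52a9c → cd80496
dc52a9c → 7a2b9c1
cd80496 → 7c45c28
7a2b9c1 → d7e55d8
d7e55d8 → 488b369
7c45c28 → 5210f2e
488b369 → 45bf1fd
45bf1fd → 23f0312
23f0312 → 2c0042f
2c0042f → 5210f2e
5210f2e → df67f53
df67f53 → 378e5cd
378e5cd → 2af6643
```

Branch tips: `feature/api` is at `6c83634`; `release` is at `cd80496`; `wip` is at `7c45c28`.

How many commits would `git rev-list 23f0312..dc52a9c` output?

7

Reachable from dc52a9c: {23f0312, 2af6643, 2c0042f, 378e5cd, 45bf1fd, 488b369, 5210f2e, 7a2b9c1, 7c45c28, cd80496, d7e55d8, dc52a9c, df67f53}.
Reachable from 23f0312: {23f0312, 2af6643, 2c0042f, 378e5cd, 5210f2e, df67f53}.
In dc52a9c's history but not 23f0312's: {45bf1fd, 488b369, 7a2b9c1, 7c45c28, cd80496, d7e55d8, dc52a9c} — 7 commits.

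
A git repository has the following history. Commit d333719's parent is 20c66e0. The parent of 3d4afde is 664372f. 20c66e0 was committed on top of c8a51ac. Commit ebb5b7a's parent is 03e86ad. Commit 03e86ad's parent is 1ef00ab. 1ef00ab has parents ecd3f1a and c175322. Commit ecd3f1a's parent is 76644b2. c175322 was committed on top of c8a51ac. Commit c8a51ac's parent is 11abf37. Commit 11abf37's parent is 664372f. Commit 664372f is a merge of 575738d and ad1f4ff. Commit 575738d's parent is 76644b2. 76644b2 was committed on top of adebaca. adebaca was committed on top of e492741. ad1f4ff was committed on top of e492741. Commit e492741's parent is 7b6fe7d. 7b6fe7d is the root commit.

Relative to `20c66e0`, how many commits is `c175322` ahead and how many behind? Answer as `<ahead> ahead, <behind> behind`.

1 ahead, 1 behind

Reachable from c175322: {11abf37, 575738d, 664372f, 76644b2, 7b6fe7d, ad1f4ff, adebaca, c175322, c8a51ac, e492741}.
Reachable from 20c66e0: {11abf37, 20c66e0, 575738d, 664372f, 76644b2, 7b6fe7d, ad1f4ff, adebaca, c8a51ac, e492741}.
Only in c175322's history (ahead): {c175322} — 1.
Only in 20c66e0's history (behind): {20c66e0} — 1.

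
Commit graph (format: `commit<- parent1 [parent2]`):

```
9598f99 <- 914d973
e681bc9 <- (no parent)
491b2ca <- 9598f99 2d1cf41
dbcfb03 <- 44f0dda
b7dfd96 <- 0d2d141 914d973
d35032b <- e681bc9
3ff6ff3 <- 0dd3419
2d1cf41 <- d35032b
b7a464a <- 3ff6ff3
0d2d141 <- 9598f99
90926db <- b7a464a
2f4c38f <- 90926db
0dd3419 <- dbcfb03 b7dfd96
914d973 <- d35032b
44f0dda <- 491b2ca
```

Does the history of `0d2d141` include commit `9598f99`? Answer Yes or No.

Ancestors of 0d2d141 (commits reachable by following parents): {0d2d141, 914d973, 9598f99, d35032b, e681bc9}.
9598f99 is in that set, so it is an ancestor of 0d2d141.

Yes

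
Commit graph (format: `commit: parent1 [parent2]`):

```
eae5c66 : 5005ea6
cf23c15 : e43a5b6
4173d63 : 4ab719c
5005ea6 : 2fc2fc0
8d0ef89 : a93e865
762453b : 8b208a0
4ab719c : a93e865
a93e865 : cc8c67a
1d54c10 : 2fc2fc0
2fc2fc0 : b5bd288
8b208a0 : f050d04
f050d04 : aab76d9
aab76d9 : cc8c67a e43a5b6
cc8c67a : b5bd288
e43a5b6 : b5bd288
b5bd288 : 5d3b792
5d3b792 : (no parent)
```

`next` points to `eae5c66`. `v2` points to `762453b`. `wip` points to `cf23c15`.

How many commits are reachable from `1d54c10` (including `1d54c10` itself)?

4

Walking parent pointers from 1d54c10: reachable set = {1d54c10, 2fc2fc0, 5d3b792, b5bd288}.
That is 4 commits.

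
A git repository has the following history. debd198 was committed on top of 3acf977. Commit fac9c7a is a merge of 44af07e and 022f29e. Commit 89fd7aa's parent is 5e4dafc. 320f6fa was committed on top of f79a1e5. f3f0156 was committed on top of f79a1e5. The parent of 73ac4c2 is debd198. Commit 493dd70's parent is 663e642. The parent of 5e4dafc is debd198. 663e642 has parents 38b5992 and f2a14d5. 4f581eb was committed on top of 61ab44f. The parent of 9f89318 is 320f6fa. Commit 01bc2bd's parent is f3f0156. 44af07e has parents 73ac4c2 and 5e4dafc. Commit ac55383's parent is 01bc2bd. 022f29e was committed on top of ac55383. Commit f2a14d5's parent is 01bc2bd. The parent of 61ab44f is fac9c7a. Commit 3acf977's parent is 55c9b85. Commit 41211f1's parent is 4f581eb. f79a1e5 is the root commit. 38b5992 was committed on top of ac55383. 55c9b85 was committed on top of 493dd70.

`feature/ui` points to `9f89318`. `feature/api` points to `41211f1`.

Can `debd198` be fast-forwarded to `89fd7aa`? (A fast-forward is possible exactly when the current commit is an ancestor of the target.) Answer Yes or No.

A fast-forward from debd198 to 89fd7aa is possible iff debd198 is an ancestor of 89fd7aa.
Ancestors of 89fd7aa: {01bc2bd, 38b5992, 3acf977, 493dd70, 55c9b85, 5e4dafc, 663e642, 89fd7aa, ac55383, debd198, f2a14d5, f3f0156, f79a1e5}.
debd198 is among them, so fast-forward is possible.

Yes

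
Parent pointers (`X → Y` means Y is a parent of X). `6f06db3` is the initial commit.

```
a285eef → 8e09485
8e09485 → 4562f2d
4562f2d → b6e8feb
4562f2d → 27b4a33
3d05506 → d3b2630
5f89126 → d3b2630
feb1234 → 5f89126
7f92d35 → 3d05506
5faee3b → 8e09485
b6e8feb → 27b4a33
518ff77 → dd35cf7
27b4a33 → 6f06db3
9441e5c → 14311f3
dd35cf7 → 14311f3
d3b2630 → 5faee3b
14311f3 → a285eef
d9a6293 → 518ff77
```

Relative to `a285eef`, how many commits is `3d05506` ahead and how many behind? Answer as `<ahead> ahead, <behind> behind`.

3 ahead, 1 behind

Reachable from 3d05506: {27b4a33, 3d05506, 4562f2d, 5faee3b, 6f06db3, 8e09485, b6e8feb, d3b2630}.
Reachable from a285eef: {27b4a33, 4562f2d, 6f06db3, 8e09485, a285eef, b6e8feb}.
Only in 3d05506's history (ahead): {3d05506, 5faee3b, d3b2630} — 3.
Only in a285eef's history (behind): {a285eef} — 1.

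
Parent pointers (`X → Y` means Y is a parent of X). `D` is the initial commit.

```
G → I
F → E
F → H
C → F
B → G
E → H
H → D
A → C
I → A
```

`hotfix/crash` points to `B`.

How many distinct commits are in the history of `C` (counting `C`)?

5

Walking parent pointers from C: reachable set = {C, D, E, F, H}.
That is 5 commits.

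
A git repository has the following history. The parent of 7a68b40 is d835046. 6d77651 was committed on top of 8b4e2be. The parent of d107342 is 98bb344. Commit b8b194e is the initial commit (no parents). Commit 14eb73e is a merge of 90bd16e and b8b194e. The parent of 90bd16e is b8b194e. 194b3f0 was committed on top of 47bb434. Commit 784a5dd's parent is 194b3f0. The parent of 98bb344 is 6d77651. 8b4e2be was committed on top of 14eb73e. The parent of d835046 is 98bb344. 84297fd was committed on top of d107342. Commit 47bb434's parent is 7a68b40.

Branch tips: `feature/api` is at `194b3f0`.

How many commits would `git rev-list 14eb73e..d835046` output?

4

Reachable from d835046: {14eb73e, 6d77651, 8b4e2be, 90bd16e, 98bb344, b8b194e, d835046}.
Reachable from 14eb73e: {14eb73e, 90bd16e, b8b194e}.
In d835046's history but not 14eb73e's: {6d77651, 8b4e2be, 98bb344, d835046} — 4 commits.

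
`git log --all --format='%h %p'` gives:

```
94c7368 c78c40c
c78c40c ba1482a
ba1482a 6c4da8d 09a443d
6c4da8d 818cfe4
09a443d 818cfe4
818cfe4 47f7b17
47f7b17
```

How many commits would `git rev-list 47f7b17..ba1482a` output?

4

Reachable from ba1482a: {09a443d, 47f7b17, 6c4da8d, 818cfe4, ba1482a}.
Reachable from 47f7b17: {47f7b17}.
In ba1482a's history but not 47f7b17's: {09a443d, 6c4da8d, 818cfe4, ba1482a} — 4 commits.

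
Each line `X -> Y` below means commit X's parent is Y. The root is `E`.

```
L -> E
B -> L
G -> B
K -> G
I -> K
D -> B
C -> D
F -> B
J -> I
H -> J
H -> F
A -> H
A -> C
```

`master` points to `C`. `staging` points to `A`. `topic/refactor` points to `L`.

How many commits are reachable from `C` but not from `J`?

Reachable from C: {B, C, D, E, L}.
Reachable from J: {B, E, G, I, J, K, L}.
In C's history but not J's: {C, D} — 2 commits.

2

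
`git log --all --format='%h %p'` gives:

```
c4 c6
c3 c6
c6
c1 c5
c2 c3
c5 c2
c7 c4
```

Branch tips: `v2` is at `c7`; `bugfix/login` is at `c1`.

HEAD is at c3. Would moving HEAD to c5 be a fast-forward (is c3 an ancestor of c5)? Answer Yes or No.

A fast-forward from c3 to c5 is possible iff c3 is an ancestor of c5.
Ancestors of c5: {c2, c3, c5, c6}.
c3 is among them, so fast-forward is possible.

Yes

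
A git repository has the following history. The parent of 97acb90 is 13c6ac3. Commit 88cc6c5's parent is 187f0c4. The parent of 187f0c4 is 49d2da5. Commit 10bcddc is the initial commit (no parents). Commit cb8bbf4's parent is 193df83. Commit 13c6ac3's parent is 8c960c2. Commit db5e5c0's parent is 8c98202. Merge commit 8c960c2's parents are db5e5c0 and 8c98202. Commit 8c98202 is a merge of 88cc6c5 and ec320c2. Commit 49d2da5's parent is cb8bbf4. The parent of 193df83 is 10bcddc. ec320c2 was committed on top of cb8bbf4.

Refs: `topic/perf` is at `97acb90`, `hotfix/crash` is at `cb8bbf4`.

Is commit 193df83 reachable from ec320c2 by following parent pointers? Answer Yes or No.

Ancestors of ec320c2 (commits reachable by following parents): {10bcddc, 193df83, cb8bbf4, ec320c2}.
193df83 is in that set, so it is an ancestor of ec320c2.

Yes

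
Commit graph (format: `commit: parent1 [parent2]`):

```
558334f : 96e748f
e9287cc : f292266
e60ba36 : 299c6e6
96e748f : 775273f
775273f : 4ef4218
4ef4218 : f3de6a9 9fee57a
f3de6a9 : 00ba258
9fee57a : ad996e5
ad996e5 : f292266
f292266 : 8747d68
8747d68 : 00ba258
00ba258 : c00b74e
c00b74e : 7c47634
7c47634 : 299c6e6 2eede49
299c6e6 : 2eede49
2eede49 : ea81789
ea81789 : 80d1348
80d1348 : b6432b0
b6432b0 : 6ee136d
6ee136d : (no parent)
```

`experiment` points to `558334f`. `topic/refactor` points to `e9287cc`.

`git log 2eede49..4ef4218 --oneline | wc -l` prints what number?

10

Reachable from 4ef4218: {00ba258, 299c6e6, 2eede49, 4ef4218, 6ee136d, 7c47634, 80d1348, 8747d68, 9fee57a, ad996e5, b6432b0, c00b74e, ea81789, f292266, f3de6a9}.
Reachable from 2eede49: {2eede49, 6ee136d, 80d1348, b6432b0, ea81789}.
In 4ef4218's history but not 2eede49's: {00ba258, 299c6e6, 4ef4218, 7c47634, 8747d68, 9fee57a, ad996e5, c00b74e, f292266, f3de6a9} — 10 commits.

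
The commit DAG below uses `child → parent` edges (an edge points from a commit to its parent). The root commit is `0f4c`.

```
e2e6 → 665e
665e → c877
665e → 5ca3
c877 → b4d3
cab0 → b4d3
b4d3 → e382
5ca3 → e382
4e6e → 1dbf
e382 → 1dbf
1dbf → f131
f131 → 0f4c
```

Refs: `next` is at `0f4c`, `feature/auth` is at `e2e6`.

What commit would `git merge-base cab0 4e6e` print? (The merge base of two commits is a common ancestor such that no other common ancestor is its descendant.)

Ancestors of cab0: {0f4c, 1dbf, b4d3, cab0, e382, f131}.
Ancestors of 4e6e: {0f4c, 1dbf, 4e6e, f131}.
Common ancestors: {0f4c, 1dbf, f131}.
Among these, 1dbf is not an ancestor of any other common ancestor — it is the merge base.

1dbf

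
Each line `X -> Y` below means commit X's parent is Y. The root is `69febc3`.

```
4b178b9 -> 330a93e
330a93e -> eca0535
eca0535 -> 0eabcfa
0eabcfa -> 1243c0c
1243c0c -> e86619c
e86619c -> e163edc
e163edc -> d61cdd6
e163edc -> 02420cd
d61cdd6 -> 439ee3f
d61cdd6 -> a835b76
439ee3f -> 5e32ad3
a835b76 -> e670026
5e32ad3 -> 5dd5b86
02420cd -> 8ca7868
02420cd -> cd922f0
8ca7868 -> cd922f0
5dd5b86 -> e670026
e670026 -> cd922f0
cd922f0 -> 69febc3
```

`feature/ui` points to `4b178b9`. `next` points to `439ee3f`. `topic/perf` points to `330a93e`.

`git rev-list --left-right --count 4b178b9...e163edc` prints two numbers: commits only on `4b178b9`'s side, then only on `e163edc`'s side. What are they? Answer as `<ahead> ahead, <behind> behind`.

Reachable from 4b178b9: {02420cd, 0eabcfa, 1243c0c, 330a93e, 439ee3f, 4b178b9, 5dd5b86, 5e32ad3, 69febc3, 8ca7868, a835b76, cd922f0, d61cdd6, e163edc, e670026, e86619c, eca0535}.
Reachable from e163edc: {02420cd, 439ee3f, 5dd5b86, 5e32ad3, 69febc3, 8ca7868, a835b76, cd922f0, d61cdd6, e163edc, e670026}.
Only in 4b178b9's history (ahead): {0eabcfa, 1243c0c, 330a93e, 4b178b9, e86619c, eca0535} — 6.
Only in e163edc's history (behind): {} — 0.

6 ahead, 0 behind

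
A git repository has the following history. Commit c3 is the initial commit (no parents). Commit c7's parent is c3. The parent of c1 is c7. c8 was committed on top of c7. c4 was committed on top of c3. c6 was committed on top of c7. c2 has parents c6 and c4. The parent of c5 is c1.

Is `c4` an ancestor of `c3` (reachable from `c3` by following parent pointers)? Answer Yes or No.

Ancestors of c3: {c3}.
c4 is not in that set, so it is not an ancestor of c3.

No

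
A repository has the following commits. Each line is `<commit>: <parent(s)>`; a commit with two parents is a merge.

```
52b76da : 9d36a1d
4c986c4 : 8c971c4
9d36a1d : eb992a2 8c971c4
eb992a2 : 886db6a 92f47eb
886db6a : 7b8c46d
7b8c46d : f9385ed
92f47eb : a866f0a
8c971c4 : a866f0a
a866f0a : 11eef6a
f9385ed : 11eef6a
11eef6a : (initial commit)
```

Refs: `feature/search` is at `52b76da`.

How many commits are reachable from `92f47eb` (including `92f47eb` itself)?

3

Walking parent pointers from 92f47eb: reachable set = {11eef6a, 92f47eb, a866f0a}.
That is 3 commits.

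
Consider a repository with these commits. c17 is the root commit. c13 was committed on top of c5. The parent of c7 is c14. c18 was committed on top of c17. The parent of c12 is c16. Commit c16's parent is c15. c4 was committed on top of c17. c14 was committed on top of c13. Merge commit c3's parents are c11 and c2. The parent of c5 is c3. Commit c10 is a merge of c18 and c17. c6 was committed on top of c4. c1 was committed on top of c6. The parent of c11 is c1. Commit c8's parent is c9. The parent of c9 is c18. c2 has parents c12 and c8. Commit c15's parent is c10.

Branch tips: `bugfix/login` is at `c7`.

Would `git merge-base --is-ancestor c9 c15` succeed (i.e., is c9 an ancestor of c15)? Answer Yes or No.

Ancestors of c15: {c10, c15, c17, c18}.
c9 is not in that set, so it is not an ancestor of c15.

No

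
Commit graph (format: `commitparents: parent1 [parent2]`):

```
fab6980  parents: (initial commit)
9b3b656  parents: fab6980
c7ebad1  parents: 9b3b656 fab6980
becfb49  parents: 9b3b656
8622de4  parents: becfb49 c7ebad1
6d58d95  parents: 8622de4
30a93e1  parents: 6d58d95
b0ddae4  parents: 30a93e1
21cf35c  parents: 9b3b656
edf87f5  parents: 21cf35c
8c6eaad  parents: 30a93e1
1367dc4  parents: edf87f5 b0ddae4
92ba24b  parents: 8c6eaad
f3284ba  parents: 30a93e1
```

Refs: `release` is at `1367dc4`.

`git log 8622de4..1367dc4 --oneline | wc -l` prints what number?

Reachable from 1367dc4: {1367dc4, 21cf35c, 30a93e1, 6d58d95, 8622de4, 9b3b656, b0ddae4, becfb49, c7ebad1, edf87f5, fab6980}.
Reachable from 8622de4: {8622de4, 9b3b656, becfb49, c7ebad1, fab6980}.
In 1367dc4's history but not 8622de4's: {1367dc4, 21cf35c, 30a93e1, 6d58d95, b0ddae4, edf87f5} — 6 commits.

6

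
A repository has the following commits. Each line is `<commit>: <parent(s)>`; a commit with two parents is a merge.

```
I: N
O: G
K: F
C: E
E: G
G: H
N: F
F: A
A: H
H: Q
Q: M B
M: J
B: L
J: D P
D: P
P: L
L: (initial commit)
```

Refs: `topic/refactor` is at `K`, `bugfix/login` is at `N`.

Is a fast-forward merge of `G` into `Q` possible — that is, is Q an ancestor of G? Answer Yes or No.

Yes

A fast-forward from Q to G is possible iff Q is an ancestor of G.
Ancestors of G: {B, D, G, H, J, L, M, P, Q}.
Q is among them, so fast-forward is possible.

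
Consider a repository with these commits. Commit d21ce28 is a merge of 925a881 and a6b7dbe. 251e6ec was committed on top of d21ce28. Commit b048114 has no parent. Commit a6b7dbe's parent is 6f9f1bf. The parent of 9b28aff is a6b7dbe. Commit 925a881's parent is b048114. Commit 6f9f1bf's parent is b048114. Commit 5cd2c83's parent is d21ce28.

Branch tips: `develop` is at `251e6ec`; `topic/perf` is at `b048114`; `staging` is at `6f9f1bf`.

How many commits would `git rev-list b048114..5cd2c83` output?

Reachable from 5cd2c83: {5cd2c83, 6f9f1bf, 925a881, a6b7dbe, b048114, d21ce28}.
Reachable from b048114: {b048114}.
In 5cd2c83's history but not b048114's: {5cd2c83, 6f9f1bf, 925a881, a6b7dbe, d21ce28} — 5 commits.

5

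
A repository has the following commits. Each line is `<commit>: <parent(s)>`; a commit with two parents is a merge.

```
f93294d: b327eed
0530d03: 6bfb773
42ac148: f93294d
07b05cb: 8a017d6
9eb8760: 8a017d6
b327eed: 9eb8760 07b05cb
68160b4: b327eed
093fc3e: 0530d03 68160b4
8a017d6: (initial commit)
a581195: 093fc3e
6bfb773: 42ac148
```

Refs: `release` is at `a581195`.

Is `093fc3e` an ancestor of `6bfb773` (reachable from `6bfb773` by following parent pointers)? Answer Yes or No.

Ancestors of 6bfb773: {07b05cb, 42ac148, 6bfb773, 8a017d6, 9eb8760, b327eed, f93294d}.
093fc3e is not in that set, so it is not an ancestor of 6bfb773.

No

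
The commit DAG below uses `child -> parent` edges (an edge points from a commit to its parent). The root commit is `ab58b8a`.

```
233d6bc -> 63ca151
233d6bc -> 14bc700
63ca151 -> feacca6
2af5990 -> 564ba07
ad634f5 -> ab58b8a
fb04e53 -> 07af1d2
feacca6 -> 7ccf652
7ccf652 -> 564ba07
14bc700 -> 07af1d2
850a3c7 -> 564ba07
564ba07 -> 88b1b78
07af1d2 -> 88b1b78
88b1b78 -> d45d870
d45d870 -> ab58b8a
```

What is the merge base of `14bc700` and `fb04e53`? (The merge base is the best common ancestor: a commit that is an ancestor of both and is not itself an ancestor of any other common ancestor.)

Ancestors of 14bc700: {07af1d2, 14bc700, 88b1b78, ab58b8a, d45d870}.
Ancestors of fb04e53: {07af1d2, 88b1b78, ab58b8a, d45d870, fb04e53}.
Common ancestors: {07af1d2, 88b1b78, ab58b8a, d45d870}.
Among these, 07af1d2 is not an ancestor of any other common ancestor — it is the merge base.

07af1d2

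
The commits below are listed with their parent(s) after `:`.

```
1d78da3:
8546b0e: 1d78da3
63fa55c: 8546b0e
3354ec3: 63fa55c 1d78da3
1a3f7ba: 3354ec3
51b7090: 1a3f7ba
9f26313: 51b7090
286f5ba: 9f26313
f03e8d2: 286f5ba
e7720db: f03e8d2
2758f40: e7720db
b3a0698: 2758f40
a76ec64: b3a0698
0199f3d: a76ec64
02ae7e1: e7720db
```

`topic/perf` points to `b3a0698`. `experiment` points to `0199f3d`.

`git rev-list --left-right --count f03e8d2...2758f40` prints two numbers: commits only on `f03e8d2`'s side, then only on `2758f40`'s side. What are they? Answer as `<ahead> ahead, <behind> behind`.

Reachable from f03e8d2: {1a3f7ba, 1d78da3, 286f5ba, 3354ec3, 51b7090, 63fa55c, 8546b0e, 9f26313, f03e8d2}.
Reachable from 2758f40: {1a3f7ba, 1d78da3, 2758f40, 286f5ba, 3354ec3, 51b7090, 63fa55c, 8546b0e, 9f26313, e7720db, f03e8d2}.
Only in f03e8d2's history (ahead): {} — 0.
Only in 2758f40's history (behind): {2758f40, e7720db} — 2.

0 ahead, 2 behind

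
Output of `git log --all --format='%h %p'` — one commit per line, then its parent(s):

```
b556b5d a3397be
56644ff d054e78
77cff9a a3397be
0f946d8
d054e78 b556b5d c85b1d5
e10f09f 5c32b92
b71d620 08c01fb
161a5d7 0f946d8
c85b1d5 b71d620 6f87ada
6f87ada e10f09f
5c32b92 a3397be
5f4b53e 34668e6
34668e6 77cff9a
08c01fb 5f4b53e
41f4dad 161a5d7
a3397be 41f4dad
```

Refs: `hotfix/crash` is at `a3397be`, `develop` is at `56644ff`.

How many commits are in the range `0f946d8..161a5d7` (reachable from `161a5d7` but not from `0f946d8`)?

Reachable from 161a5d7: {0f946d8, 161a5d7}.
Reachable from 0f946d8: {0f946d8}.
In 161a5d7's history but not 0f946d8's: {161a5d7} — 1 commit.

1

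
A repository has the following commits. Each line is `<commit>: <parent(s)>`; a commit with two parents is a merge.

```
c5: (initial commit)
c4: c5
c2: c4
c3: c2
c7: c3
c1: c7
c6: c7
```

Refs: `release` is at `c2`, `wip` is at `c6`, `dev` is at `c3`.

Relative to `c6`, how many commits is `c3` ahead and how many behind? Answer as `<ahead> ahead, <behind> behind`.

0 ahead, 2 behind

Reachable from c3: {c2, c3, c4, c5}.
Reachable from c6: {c2, c3, c4, c5, c6, c7}.
Only in c3's history (ahead): {} — 0.
Only in c6's history (behind): {c6, c7} — 2.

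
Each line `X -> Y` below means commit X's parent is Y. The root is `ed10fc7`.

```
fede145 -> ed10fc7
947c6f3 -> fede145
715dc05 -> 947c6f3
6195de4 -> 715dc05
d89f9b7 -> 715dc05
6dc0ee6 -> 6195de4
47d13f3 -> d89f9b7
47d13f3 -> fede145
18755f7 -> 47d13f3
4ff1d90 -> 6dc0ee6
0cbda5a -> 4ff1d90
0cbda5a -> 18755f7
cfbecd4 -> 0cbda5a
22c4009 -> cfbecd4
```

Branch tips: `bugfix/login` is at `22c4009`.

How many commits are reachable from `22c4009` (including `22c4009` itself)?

Walking parent pointers from 22c4009: reachable set = {0cbda5a, 18755f7, 22c4009, 47d13f3, 4ff1d90, 6195de4, 6dc0ee6, 715dc05, 947c6f3, cfbecd4, d89f9b7, ed10fc7, fede145}.
That is 13 commits.

13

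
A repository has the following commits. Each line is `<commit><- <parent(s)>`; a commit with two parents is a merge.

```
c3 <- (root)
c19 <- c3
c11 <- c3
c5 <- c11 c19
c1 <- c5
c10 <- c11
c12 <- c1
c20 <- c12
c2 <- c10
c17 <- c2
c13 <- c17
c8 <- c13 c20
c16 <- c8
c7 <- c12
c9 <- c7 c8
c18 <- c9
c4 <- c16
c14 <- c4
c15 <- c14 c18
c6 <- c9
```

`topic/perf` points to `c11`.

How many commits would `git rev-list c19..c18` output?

13

Reachable from c18: {c1, c10, c11, c12, c13, c17, c18, c19, c2, c20, c3, c5, c7, c8, c9}.
Reachable from c19: {c19, c3}.
In c18's history but not c19's: {c1, c10, c11, c12, c13, c17, c18, c2, c20, c5, c7, c8, c9} — 13 commits.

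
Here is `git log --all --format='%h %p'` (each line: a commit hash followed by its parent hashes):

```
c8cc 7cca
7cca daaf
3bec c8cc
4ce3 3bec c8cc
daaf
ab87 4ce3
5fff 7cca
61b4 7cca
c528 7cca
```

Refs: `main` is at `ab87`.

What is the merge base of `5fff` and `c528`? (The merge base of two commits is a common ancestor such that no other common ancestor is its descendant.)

Ancestors of 5fff: {5fff, 7cca, daaf}.
Ancestors of c528: {7cca, c528, daaf}.
Common ancestors: {7cca, daaf}.
Among these, 7cca is not an ancestor of any other common ancestor — it is the merge base.

7cca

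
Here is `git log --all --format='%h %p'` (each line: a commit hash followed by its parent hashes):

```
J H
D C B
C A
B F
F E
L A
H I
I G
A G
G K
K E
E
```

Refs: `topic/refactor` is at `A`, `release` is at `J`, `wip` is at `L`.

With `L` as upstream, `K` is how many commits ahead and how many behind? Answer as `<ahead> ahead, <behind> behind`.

0 ahead, 3 behind

Reachable from K: {E, K}.
Reachable from L: {A, E, G, K, L}.
Only in K's history (ahead): {} — 0.
Only in L's history (behind): {A, G, L} — 3.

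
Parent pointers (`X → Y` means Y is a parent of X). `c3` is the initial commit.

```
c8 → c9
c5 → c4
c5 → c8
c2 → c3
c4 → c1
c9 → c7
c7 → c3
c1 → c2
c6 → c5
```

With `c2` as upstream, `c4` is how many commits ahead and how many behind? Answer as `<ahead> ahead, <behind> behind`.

2 ahead, 0 behind

Reachable from c4: {c1, c2, c3, c4}.
Reachable from c2: {c2, c3}.
Only in c4's history (ahead): {c1, c4} — 2.
Only in c2's history (behind): {} — 0.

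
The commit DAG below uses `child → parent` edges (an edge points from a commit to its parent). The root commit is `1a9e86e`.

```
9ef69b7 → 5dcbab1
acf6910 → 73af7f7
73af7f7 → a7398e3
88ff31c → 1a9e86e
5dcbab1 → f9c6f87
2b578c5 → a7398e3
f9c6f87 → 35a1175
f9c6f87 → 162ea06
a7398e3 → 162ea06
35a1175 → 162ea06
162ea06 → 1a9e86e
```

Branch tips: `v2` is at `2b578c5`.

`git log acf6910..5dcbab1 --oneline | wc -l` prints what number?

3

Reachable from 5dcbab1: {162ea06, 1a9e86e, 35a1175, 5dcbab1, f9c6f87}.
Reachable from acf6910: {162ea06, 1a9e86e, 73af7f7, a7398e3, acf6910}.
In 5dcbab1's history but not acf6910's: {35a1175, 5dcbab1, f9c6f87} — 3 commits.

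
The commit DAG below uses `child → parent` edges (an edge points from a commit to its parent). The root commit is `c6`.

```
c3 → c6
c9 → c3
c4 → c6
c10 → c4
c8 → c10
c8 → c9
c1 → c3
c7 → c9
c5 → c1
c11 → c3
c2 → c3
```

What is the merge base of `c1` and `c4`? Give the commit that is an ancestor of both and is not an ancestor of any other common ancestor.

c6

Ancestors of c1: {c1, c3, c6}.
Ancestors of c4: {c4, c6}.
Common ancestors: {c6}.
The only common ancestor is c6, so it is the merge base.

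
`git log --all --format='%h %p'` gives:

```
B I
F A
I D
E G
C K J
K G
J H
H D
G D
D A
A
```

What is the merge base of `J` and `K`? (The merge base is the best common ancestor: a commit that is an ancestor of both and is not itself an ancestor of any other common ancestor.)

Ancestors of J: {A, D, H, J}.
Ancestors of K: {A, D, G, K}.
Common ancestors: {A, D}.
Among these, D is not an ancestor of any other common ancestor — it is the merge base.

D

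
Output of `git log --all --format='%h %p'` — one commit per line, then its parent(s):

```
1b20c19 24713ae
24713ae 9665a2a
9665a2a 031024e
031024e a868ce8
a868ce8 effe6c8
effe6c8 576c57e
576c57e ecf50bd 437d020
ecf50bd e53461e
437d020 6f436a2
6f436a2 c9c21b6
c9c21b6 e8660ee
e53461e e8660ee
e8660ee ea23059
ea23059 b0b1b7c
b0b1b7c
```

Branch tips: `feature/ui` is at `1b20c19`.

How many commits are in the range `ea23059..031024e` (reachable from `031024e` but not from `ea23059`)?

10

Reachable from 031024e: {031024e, 437d020, 576c57e, 6f436a2, a868ce8, b0b1b7c, c9c21b6, e53461e, e8660ee, ea23059, ecf50bd, effe6c8}.
Reachable from ea23059: {b0b1b7c, ea23059}.
In 031024e's history but not ea23059's: {031024e, 437d020, 576c57e, 6f436a2, a868ce8, c9c21b6, e53461e, e8660ee, ecf50bd, effe6c8} — 10 commits.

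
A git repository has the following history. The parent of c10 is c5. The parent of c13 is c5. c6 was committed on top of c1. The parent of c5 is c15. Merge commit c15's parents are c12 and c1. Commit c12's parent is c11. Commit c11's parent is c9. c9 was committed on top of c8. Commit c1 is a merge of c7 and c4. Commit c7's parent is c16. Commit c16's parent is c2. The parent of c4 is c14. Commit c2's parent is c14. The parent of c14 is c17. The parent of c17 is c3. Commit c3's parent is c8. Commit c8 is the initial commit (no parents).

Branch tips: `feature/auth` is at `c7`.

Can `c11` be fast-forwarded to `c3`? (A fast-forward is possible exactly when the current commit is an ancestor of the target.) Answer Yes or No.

A fast-forward from c11 to c3 is possible iff c11 is an ancestor of c3.
Ancestors of c3: {c3, c8}.
c11 is not among them, so fast-forward is not possible.

No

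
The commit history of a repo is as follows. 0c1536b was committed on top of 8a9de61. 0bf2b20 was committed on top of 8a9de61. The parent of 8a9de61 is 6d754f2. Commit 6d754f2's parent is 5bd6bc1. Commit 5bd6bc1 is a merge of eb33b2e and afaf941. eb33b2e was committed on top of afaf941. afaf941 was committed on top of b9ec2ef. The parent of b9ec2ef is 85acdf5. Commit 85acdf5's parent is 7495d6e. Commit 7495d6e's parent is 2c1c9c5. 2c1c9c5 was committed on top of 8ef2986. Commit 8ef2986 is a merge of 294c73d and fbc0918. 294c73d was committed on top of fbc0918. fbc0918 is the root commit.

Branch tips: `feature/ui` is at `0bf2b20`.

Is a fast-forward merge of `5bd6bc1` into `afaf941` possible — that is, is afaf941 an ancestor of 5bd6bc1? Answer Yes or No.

A fast-forward from afaf941 to 5bd6bc1 is possible iff afaf941 is an ancestor of 5bd6bc1.
Ancestors of 5bd6bc1: {294c73d, 2c1c9c5, 5bd6bc1, 7495d6e, 85acdf5, 8ef2986, afaf941, b9ec2ef, eb33b2e, fbc0918}.
afaf941 is among them, so fast-forward is possible.

Yes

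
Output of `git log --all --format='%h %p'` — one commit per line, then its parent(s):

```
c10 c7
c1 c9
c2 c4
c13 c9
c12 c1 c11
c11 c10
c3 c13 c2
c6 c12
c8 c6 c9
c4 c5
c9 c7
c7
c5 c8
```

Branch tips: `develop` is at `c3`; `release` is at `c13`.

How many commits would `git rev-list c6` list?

7

Walking parent pointers from c6: reachable set = {c1, c10, c11, c12, c6, c7, c9}.
That is 7 commits.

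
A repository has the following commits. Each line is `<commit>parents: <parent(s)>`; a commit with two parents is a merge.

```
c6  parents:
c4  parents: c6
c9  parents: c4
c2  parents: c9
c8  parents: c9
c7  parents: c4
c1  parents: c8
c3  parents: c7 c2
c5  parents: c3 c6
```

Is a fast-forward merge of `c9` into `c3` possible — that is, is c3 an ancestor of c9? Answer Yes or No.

No

A fast-forward from c3 to c9 is possible iff c3 is an ancestor of c9.
Ancestors of c9: {c4, c6, c9}.
c3 is not among them, so fast-forward is not possible.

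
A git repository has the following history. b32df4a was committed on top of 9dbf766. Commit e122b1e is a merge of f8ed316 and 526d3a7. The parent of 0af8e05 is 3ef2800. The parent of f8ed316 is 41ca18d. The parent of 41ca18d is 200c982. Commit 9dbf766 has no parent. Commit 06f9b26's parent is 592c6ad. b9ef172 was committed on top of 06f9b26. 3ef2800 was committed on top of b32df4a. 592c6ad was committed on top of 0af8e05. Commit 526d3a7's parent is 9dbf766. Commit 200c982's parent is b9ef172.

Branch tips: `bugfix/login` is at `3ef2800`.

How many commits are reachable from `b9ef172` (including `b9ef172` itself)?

Walking parent pointers from b9ef172: reachable set = {06f9b26, 0af8e05, 3ef2800, 592c6ad, 9dbf766, b32df4a, b9ef172}.
That is 7 commits.

7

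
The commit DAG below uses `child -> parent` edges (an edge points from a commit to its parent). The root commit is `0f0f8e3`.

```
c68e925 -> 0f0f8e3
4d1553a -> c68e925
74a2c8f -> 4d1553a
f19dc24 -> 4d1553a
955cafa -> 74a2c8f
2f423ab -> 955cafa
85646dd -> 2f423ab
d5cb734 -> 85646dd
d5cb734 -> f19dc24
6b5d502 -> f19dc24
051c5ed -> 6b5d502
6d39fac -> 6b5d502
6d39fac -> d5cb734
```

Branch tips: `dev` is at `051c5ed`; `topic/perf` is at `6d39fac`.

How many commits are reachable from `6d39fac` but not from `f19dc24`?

7

Reachable from 6d39fac: {0f0f8e3, 2f423ab, 4d1553a, 6b5d502, 6d39fac, 74a2c8f, 85646dd, 955cafa, c68e925, d5cb734, f19dc24}.
Reachable from f19dc24: {0f0f8e3, 4d1553a, c68e925, f19dc24}.
In 6d39fac's history but not f19dc24's: {2f423ab, 6b5d502, 6d39fac, 74a2c8f, 85646dd, 955cafa, d5cb734} — 7 commits.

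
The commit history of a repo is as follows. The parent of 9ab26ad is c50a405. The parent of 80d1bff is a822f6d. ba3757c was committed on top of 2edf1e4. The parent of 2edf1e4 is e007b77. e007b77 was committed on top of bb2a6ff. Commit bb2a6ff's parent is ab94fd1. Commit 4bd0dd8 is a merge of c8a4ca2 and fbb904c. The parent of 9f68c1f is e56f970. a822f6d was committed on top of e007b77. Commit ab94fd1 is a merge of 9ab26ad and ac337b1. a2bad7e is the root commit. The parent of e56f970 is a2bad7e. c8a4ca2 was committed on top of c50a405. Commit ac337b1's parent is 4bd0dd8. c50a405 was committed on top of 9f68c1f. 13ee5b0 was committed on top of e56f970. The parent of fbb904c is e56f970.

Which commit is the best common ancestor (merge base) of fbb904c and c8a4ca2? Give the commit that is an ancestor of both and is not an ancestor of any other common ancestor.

Ancestors of fbb904c: {a2bad7e, e56f970, fbb904c}.
Ancestors of c8a4ca2: {9f68c1f, a2bad7e, c50a405, c8a4ca2, e56f970}.
Common ancestors: {a2bad7e, e56f970}.
Among these, e56f970 is not an ancestor of any other common ancestor — it is the merge base.

e56f970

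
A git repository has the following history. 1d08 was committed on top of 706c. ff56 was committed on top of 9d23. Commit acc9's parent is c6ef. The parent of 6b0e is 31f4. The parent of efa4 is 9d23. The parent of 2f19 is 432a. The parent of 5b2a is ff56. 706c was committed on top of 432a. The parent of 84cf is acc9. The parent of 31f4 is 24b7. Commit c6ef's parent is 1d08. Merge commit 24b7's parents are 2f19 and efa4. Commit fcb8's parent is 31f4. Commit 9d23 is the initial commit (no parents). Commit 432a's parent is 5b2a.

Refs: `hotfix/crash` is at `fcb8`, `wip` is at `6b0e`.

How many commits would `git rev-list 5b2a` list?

Walking parent pointers from 5b2a: reachable set = {5b2a, 9d23, ff56}.
That is 3 commits.

3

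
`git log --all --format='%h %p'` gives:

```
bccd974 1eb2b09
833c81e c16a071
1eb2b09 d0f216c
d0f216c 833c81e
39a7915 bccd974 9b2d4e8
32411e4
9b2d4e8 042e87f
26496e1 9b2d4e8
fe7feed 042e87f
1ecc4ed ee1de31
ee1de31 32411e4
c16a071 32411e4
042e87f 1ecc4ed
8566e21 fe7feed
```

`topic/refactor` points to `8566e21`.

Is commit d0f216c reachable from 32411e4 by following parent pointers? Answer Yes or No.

Ancestors of 32411e4: {32411e4}.
d0f216c is not in that set, so it is not an ancestor of 32411e4.

No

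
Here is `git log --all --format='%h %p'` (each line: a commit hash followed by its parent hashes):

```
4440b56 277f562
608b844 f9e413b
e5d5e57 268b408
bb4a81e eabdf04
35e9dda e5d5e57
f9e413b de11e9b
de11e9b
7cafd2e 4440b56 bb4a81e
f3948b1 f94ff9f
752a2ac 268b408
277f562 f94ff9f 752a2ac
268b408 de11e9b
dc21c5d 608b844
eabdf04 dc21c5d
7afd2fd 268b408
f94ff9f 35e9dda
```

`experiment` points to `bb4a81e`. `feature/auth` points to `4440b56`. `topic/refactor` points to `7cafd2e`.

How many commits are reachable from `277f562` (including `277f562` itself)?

Walking parent pointers from 277f562: reachable set = {268b408, 277f562, 35e9dda, 752a2ac, de11e9b, e5d5e57, f94ff9f}.
That is 7 commits.

7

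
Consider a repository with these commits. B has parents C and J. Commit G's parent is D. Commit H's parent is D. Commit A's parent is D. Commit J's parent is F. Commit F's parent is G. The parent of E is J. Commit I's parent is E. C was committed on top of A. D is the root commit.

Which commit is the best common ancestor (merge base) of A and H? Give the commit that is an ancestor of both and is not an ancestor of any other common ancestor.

D

Ancestors of A: {A, D}.
Ancestors of H: {D, H}.
Common ancestors: {D}.
The only common ancestor is D, so it is the merge base.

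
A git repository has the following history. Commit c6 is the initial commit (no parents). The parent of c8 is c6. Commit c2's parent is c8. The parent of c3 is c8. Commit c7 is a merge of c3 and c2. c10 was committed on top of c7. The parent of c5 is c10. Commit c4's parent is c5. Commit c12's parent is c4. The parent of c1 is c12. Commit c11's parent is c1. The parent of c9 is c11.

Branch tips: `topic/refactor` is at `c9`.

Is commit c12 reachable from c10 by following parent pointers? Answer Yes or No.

No

Ancestors of c10: {c10, c2, c3, c6, c7, c8}.
c12 is not in that set, so it is not an ancestor of c10.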